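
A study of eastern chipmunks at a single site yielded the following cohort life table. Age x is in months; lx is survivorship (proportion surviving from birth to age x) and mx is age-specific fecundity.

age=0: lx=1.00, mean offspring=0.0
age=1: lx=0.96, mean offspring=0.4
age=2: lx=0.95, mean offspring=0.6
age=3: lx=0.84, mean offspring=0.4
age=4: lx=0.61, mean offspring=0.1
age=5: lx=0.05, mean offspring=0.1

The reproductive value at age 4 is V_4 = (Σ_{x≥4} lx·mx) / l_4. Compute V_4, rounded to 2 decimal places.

lx·mx for x ≥ 4: 0.061, 0.005 → sum = 0.066
V_4 = 0.066 / l_4 = 0.066 / 0.61 = 0.108197… → 0.11

0.11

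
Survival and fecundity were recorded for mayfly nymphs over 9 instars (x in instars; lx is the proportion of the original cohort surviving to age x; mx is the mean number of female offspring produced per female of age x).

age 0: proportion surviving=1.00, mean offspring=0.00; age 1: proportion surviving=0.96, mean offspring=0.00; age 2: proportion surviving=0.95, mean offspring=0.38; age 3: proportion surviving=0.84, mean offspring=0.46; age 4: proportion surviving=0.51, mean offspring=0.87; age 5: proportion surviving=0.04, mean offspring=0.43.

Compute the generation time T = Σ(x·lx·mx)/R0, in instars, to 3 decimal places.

3.097

lx·mx: 0, 0, 0.361, 0.3864, 0.4437, 0.0172 → R0 = 1.2083
x·lx·mx: 0, 0, 0.722, 1.1592, 1.7748, 0.086 → Σ = 3.742
T = 3.742 / 1.2083 = 3.096913… → 3.097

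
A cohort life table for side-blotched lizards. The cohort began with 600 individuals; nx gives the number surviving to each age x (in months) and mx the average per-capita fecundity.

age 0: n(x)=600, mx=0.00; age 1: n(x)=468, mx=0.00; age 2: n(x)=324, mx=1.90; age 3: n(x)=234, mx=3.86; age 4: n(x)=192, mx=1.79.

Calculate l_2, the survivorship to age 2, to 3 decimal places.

0.540

l_2 = n_2/n_0 = 324/600 = 0.54 → 0.540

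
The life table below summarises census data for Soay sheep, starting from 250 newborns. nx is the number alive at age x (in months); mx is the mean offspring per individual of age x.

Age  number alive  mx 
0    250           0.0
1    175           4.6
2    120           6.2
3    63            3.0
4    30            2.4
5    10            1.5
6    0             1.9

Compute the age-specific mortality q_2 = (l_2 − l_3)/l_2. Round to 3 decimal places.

0.475

lx = nx/n0 = nx/250: 1, 0.7, 0.48, 0.252, 0.12, 0.04, 0
q_2 = (l_2 − l_3) / l_2 = (0.48 − 0.252) / 0.48
     = 0.228 / 0.48 = 0.475 → 0.475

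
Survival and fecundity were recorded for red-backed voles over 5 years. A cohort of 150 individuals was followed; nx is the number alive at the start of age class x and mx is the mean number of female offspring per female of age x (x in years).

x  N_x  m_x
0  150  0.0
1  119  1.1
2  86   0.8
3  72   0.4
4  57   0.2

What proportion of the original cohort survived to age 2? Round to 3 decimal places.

0.573

l_2 = n_2/n_0 = 86/150 = 0.573333… → 0.573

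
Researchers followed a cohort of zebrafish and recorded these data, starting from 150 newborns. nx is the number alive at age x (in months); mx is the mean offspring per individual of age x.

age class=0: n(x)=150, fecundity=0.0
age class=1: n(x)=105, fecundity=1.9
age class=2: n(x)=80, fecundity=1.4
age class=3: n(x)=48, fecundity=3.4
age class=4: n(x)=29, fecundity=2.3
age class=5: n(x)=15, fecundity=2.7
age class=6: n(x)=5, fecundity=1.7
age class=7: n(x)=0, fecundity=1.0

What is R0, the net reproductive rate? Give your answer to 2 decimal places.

3.94

lx = nx/n0 = nx/150: 1, 0.7, 0.53333…, 0.32, 0.19333…, 0.1, 0.03333…, 0
lx·mx by age: 0, 1.33, 0.746667…, 1.088, 0.444667…, 0.27, 0.056667…, 0
R0 = Σ lx·mx = 3.936… → 3.94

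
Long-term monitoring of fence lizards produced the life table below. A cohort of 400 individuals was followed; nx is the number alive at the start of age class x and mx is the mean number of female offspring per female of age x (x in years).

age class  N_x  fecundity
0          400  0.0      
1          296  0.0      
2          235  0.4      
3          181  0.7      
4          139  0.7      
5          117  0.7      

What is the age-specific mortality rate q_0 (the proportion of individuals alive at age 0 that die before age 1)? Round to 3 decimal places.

0.260

lx = nx/n0 = nx/400: 1, 0.74, 0.5875, 0.4525, 0.3475, 0.2925
q_0 = (l_0 − l_1) / l_0 = (1 − 0.74) / 1
     = 0.26 / 1 = 0.26 → 0.260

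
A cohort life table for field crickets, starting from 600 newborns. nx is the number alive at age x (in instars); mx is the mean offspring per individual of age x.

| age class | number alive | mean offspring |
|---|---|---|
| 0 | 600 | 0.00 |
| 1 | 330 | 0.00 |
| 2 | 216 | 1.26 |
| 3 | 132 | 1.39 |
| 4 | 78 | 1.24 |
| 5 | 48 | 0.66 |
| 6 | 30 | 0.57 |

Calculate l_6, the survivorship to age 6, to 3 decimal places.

0.050

l_6 = n_6/n_0 = 30/600 = 0.05 → 0.050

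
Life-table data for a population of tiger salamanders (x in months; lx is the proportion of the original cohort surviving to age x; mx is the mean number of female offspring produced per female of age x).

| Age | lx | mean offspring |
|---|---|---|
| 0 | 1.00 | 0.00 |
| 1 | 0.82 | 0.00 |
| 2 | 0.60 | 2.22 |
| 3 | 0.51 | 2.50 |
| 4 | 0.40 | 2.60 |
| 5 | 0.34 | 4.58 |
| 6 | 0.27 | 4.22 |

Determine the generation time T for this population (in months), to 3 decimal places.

lx·mx: 0, 0, 1.332, 1.275, 1.04, 1.5572, 1.1394 → R0 = 6.3436
x·lx·mx: 0, 0, 2.664, 3.825, 4.16, 7.786, 6.8364 → Σ = 25.2714
T = 25.2714 / 6.3436 = 3.983763… → 3.984

3.984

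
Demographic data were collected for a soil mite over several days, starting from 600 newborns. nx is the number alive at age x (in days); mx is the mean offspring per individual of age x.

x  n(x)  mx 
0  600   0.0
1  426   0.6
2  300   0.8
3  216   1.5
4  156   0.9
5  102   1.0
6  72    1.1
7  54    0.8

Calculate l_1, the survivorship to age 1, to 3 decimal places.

0.710

l_1 = n_1/n_0 = 426/600 = 0.71 → 0.710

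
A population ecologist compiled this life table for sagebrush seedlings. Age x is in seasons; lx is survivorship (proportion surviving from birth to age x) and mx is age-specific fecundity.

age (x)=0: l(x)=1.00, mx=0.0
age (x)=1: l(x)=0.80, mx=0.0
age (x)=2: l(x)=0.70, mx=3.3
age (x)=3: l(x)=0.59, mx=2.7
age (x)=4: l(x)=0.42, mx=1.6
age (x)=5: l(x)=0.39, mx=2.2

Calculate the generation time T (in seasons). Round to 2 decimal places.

lx·mx: 0, 0, 2.31, 1.593, 0.672, 0.858 → R0 = 5.433
x·lx·mx: 0, 0, 4.62, 4.779, 2.688, 4.29 → Σ = 16.377
T = 16.377 / 5.433 = 3.014357… → 3.01

3.01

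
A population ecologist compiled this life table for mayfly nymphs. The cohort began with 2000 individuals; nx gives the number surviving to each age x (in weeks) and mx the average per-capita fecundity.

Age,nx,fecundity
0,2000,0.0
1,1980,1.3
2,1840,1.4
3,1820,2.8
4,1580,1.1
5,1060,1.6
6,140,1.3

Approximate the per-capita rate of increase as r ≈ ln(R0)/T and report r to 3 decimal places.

lx = nx/n0 = nx/2000: 1, 0.99, 0.92, 0.91, 0.79, 0.53, 0.07
R0 = Σ lx·mx = 0 + 1.287 + 1.288 + 2.548 + 0.869 + 0.848 + 0.091 = 6.931
Σ x·lx·mx = 19.769; T = 19.769/6.931 = 2.85226…
r ≈ ln(R0)/T = ln(6.931)/2.85226… = 0.67876… → 0.679

0.679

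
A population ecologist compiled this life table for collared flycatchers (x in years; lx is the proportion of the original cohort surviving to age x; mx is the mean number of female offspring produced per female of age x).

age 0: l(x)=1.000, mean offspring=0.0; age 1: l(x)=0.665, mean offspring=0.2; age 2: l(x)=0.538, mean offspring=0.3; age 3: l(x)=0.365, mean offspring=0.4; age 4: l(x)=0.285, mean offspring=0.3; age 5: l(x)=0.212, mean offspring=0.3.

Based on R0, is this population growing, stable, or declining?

declining

R0 = Σ lx·mx = 0 + 0.133 + 0.1614 + 0.146 + 0.0855 + 0.0636 = 0.5895
R0 < 1, so the population is declining.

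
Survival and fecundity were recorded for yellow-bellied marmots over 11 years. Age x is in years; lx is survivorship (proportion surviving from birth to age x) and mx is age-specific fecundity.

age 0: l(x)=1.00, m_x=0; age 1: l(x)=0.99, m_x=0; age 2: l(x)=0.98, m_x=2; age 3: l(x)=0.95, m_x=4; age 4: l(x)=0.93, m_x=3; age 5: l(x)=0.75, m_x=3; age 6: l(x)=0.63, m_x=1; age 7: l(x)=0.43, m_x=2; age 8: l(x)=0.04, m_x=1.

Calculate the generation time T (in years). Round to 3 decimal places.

lx·mx: 0, 0, 1.96, 3.8, 2.79, 2.25, 0.63, 0.86, 0.04 → R0 = 12.33
x·lx·mx: 0, 0, 3.92, 11.4, 11.16, 11.25, 3.78, 6.02, 0.32 → Σ = 47.85
T = 47.85 / 12.33 = 3.880779… → 3.881

3.881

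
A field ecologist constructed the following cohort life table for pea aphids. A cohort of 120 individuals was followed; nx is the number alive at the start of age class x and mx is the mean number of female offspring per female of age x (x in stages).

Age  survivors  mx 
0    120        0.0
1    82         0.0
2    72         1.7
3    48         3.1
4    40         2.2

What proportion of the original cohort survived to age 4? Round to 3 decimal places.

l_4 = n_4/n_0 = 40/120 = 0.333333… → 0.333

0.333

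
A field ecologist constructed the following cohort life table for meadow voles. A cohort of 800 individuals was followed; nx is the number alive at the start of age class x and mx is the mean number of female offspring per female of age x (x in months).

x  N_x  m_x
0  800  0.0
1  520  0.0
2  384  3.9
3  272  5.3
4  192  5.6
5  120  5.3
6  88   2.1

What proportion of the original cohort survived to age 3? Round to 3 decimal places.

l_3 = n_3/n_0 = 272/800 = 0.34 → 0.340

0.340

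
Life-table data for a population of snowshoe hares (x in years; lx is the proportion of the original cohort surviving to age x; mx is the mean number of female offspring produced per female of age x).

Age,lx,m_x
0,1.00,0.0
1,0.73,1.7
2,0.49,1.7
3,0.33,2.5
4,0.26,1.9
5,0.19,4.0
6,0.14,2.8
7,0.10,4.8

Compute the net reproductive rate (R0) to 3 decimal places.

5.025

lx·mx by age: 0, 1.241, 0.833, 0.825, 0.494, 0.76, 0.392, 0.48
R0 = Σ lx·mx = 5.025 → 5.025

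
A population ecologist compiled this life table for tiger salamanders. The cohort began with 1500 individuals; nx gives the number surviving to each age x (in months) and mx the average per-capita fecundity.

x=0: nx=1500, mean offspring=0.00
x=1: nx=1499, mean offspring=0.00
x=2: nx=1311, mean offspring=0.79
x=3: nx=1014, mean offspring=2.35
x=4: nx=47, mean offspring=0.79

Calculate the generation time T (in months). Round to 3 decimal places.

2.711

lx = nx/n0 = nx/1500: 1, 0.99933…, 0.874, 0.676, 0.03133…
lx·mx: 0, 0, 0.69046, 1.5886, 0.024753… → R0 = 2.303813…
x·lx·mx: 0, 0, 1.38092, 4.7658, 0.099013… → Σ = 6.245733…
T = 6.245733… / 2.303813… = 2.711041… → 2.711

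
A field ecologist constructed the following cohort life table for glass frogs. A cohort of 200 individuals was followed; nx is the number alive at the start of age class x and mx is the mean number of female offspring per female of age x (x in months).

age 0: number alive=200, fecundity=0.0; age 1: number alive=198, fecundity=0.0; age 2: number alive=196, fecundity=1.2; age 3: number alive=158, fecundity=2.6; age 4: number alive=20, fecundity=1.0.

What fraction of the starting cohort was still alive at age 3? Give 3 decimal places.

0.790

l_3 = n_3/n_0 = 158/200 = 0.79 → 0.790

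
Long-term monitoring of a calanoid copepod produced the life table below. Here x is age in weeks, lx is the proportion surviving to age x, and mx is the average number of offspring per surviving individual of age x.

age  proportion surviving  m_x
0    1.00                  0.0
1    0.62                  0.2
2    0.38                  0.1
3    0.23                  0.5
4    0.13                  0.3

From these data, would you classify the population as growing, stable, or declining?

R0 = Σ lx·mx = 0 + 0.124 + 0.038 + 0.115 + 0.039 = 0.316
R0 < 1, so the population is declining.

declining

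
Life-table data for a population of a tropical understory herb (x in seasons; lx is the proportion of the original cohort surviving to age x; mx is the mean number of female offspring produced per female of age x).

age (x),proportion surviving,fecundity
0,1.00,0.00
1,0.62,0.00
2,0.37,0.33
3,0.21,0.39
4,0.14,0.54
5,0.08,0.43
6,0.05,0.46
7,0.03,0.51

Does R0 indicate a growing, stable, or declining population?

declining

R0 = Σ lx·mx = 0 + 0 + 0.1221 + 0.0819 + 0.0756 + 0.0344 + 0.023 + 0.0153 = 0.3523
R0 < 1, so the population is declining.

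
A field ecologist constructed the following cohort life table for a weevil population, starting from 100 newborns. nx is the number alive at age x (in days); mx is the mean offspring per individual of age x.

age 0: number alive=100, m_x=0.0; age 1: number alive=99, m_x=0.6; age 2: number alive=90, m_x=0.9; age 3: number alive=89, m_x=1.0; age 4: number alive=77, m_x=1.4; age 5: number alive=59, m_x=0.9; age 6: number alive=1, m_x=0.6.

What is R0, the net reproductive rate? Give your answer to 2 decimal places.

lx = nx/n0 = nx/100: 1, 0.99, 0.9, 0.89, 0.77, 0.59, 0.01
lx·mx by age: 0, 0.594, 0.81, 0.89, 1.078, 0.531, 0.006
R0 = Σ lx·mx = 3.909 → 3.91

3.91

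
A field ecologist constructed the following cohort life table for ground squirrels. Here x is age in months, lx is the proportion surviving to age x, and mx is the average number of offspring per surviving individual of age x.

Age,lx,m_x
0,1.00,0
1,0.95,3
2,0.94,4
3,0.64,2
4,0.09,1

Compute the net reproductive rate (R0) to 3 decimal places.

7.980

lx·mx by age: 0, 2.85, 3.76, 1.28, 0.09
R0 = Σ lx·mx = 7.98 → 7.980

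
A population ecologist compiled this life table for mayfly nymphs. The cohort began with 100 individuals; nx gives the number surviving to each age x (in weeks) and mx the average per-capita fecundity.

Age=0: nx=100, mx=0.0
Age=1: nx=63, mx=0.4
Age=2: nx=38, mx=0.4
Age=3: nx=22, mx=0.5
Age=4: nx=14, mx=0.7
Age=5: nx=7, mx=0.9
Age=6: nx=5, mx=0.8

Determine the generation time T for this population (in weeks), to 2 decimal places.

2.56

lx = nx/n0 = nx/100: 1, 0.63, 0.38, 0.22, 0.14, 0.07, 0.05
lx·mx: 0, 0.252, 0.152, 0.11, 0.098, 0.063, 0.04 → R0 = 0.715
x·lx·mx: 0, 0.252, 0.304, 0.33, 0.392, 0.315, 0.24 → Σ = 1.833
T = 1.833 / 0.715 = 2.563636… → 2.56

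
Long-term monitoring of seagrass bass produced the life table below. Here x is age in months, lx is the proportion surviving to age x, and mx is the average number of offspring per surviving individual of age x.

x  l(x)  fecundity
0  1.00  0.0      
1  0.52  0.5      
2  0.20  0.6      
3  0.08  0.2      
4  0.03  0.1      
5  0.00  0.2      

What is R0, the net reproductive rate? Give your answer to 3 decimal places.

0.399

lx·mx by age: 0, 0.26, 0.12, 0.016, 0.003, 0
R0 = Σ lx·mx = 0.399 → 0.399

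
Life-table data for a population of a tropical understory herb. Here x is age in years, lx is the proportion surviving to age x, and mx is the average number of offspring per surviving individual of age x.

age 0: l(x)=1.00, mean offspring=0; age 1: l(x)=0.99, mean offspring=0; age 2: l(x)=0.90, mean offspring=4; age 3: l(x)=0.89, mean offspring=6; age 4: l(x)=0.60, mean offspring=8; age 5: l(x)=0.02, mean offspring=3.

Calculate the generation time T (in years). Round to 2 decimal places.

lx·mx: 0, 0, 3.6, 5.34, 4.8, 0.06 → R0 = 13.8
x·lx·mx: 0, 0, 7.2, 16.02, 19.2, 0.3 → Σ = 42.72
T = 42.72 / 13.8 = 3.095652… → 3.10

3.10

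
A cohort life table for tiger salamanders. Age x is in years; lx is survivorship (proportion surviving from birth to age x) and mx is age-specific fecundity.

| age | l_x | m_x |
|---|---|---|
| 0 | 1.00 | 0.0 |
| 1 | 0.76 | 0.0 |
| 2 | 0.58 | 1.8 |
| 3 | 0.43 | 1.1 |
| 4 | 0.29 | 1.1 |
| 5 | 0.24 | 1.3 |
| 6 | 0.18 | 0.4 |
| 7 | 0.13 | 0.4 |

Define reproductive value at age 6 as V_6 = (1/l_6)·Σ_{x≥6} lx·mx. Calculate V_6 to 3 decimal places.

lx·mx for x ≥ 6: 0.072, 0.052 → sum = 0.124
V_6 = 0.124 / l_6 = 0.124 / 0.18 = 0.688889… → 0.689

0.689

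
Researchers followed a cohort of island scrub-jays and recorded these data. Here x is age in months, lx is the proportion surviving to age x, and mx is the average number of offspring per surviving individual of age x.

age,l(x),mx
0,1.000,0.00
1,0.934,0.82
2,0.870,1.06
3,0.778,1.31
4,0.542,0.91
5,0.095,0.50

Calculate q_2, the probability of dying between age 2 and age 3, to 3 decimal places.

0.106

q_2 = (l_2 − l_3) / l_2 = (0.87 − 0.778) / 0.87
     = 0.092 / 0.87 = 0.105747… → 0.106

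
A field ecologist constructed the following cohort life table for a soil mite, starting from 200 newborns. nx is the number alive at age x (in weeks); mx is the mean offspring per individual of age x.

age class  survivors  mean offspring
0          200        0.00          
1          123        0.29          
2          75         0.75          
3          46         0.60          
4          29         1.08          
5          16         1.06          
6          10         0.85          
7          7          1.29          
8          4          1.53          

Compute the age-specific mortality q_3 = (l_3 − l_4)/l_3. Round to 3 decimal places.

0.370

lx = nx/n0 = nx/200: 1, 0.615, 0.375, 0.23, 0.145, 0.08, 0.05, 0.035, 0.02
q_3 = (l_3 − l_4) / l_3 = (0.23 − 0.145) / 0.23
     = 0.085 / 0.23 = 0.369565… → 0.370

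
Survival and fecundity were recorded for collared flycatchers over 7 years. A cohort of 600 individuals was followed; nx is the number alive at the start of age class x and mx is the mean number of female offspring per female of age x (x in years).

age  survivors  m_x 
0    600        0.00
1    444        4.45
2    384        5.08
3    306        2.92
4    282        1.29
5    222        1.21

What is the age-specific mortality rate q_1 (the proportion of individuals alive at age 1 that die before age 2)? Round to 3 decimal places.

0.135

lx = nx/n0 = nx/600: 1, 0.74, 0.64, 0.51, 0.47, 0.37
q_1 = (l_1 − l_2) / l_1 = (0.74 − 0.64) / 0.74
     = 0.1 / 0.74 = 0.135135… → 0.135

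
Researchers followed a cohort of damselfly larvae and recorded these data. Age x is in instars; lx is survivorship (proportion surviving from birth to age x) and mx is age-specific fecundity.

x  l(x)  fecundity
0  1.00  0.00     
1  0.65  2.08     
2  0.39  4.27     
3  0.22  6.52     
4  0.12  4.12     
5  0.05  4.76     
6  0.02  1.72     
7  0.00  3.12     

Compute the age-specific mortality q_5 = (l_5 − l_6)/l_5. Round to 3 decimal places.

q_5 = (l_5 − l_6) / l_5 = (0.05 − 0.02) / 0.05
     = 0.03 / 0.05 = 0.6 → 0.600

0.600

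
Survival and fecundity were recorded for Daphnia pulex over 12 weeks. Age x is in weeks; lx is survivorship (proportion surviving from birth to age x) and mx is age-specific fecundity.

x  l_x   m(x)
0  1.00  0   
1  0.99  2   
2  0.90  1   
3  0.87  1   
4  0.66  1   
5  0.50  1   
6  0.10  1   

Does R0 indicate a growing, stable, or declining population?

R0 = Σ lx·mx = 0 + 1.98 + 0.9 + 0.87 + 0.66 + 0.5 + 0.1 = 5.01
R0 > 1, so the population is growing.

growing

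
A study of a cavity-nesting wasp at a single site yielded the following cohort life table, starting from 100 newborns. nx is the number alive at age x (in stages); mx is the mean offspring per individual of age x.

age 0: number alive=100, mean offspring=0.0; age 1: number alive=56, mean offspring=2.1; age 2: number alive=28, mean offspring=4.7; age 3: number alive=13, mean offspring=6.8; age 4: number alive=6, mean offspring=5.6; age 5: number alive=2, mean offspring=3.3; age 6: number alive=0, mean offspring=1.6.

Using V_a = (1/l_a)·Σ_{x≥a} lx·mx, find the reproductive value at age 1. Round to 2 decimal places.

6.75

lx = nx/n0 = nx/100: 1, 0.56, 0.28, 0.13, 0.06, 0.02, 0
lx·mx for x ≥ 1: 1.176, 1.316, 0.884, 0.336, 0.066, 0 → sum = 3.778
V_1 = 3.778 / l_1 = 3.778 / 0.56 = 6.746429… → 6.75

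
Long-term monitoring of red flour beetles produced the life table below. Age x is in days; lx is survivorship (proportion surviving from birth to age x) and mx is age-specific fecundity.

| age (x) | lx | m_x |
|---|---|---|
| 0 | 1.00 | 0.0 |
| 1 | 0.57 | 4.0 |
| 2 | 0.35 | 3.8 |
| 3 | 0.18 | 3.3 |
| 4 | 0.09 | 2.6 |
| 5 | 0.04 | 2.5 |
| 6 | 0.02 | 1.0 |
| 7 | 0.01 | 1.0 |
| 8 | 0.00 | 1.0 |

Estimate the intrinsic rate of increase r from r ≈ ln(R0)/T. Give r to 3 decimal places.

0.831

R0 = Σ lx·mx = 0 + 2.28 + 1.33 + 0.594 + 0.234 + 0.1 + 0.02 + 0.01 + 0 = 4.568
Σ x·lx·mx = 8.348; T = 8.348/4.568 = 1.8275…
r ≈ ln(R0)/T = ln(4.568)/1.8275… = 0.83123… → 0.831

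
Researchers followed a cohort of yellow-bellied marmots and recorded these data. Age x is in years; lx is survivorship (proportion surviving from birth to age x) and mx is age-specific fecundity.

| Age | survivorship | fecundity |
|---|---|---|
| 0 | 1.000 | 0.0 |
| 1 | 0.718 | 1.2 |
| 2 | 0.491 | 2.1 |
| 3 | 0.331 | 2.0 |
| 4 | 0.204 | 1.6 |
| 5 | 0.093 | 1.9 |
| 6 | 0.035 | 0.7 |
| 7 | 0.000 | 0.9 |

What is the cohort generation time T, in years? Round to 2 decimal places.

2.35

lx·mx: 0, 0.8616, 1.0311, 0.662, 0.3264, 0.1767, 0.0245, 0 → R0 = 3.0823
x·lx·mx: 0, 0.8616, 2.0622, 1.986, 1.3056, 0.8835, 0.147, 0 → Σ = 7.2459
T = 7.2459 / 3.0823 = 2.350809… → 2.35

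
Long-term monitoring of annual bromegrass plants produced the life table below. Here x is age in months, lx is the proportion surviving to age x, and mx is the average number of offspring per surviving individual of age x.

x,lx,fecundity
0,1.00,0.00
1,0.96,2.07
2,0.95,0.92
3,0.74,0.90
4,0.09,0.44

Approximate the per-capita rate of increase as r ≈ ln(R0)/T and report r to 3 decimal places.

R0 = Σ lx·mx = 0 + 1.9872 + 0.874 + 0.666 + 0.0396 = 3.5668
Σ x·lx·mx = 5.8916; T = 5.8916/3.5668 = 1.65179…
r ≈ ln(R0)/T = ln(3.5668)/1.65179… = 0.76987… → 0.770

0.770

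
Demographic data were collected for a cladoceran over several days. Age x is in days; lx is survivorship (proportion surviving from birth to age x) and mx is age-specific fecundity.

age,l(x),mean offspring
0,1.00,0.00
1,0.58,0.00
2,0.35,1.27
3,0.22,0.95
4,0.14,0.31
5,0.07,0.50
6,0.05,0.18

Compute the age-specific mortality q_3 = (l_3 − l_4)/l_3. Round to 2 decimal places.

q_3 = (l_3 − l_4) / l_3 = (0.22 − 0.14) / 0.22
     = 0.08 / 0.22 = 0.363636… → 0.36

0.36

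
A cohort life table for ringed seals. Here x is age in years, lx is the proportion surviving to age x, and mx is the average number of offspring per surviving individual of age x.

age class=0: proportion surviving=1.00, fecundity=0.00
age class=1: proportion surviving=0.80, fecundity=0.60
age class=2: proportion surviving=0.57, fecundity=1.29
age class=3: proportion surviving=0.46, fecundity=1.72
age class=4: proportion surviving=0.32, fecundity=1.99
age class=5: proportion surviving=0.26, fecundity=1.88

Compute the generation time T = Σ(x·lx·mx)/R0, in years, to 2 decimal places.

lx·mx: 0, 0.48, 0.7353, 0.7912, 0.6368, 0.4888 → R0 = 3.1321
x·lx·mx: 0, 0.48, 1.4706, 2.3736, 2.5472, 2.444 → Σ = 9.3154
T = 9.3154 / 3.1321 = 2.974171… → 2.97

2.97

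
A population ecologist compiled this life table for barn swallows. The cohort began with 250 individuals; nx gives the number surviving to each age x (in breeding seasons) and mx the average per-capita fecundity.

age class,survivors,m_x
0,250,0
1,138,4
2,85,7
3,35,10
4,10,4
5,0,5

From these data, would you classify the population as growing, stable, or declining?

growing

lx = nx/n0 = nx/250: 1, 0.552, 0.34, 0.14, 0.04, 0
R0 = Σ lx·mx = 0 + 2.208 + 2.38 + 1.4 + 0.16 + 0 = 6.148
R0 > 1, so the population is growing.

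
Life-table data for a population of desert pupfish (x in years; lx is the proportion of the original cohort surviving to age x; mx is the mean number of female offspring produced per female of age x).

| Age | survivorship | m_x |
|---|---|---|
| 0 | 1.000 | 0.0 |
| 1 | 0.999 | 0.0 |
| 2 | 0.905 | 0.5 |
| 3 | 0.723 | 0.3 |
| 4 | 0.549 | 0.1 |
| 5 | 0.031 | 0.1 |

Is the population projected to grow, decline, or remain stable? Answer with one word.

declining

R0 = Σ lx·mx = 0 + 0 + 0.4525 + 0.2169 + 0.0549 + 0.0031 = 0.7274
R0 < 1, so the population is declining.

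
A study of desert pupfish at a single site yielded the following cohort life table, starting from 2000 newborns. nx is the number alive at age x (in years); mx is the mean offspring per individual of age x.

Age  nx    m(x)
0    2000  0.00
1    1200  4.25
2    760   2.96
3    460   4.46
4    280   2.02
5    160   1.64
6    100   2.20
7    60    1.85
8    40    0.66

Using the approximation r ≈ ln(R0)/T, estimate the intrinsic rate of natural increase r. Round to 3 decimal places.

lx = nx/n0 = nx/2000: 1, 0.6, 0.38, 0.23, 0.14, 0.08, 0.05, 0.03, 0.02
R0 = Σ lx·mx = 0 + 2.55 + 1.1248 + 1.0258 + 0.2828 + 0.1312 + 0.11 + 0.0555 + 0.0132 = 5.2933
Σ x·lx·mx = 10.8183; T = 10.8183/5.2933 = 2.04377…
r ≈ ln(R0)/T = ln(5.2933)/2.04377… = 0.81538… → 0.815

0.815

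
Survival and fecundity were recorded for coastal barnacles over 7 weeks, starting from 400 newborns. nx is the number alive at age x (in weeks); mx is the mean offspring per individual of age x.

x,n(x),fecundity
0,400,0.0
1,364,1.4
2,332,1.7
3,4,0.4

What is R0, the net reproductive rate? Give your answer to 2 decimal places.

lx = nx/n0 = nx/400: 1, 0.91, 0.83, 0.01
lx·mx by age: 0, 1.274, 1.411, 0.004
R0 = Σ lx·mx = 2.689 → 2.69

2.69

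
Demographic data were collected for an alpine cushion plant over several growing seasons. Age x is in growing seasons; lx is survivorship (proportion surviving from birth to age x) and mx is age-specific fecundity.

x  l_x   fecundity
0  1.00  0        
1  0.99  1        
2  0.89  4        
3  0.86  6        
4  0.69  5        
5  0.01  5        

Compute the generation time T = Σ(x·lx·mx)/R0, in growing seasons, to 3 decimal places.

2.849

lx·mx: 0, 0.99, 3.56, 5.16, 3.45, 0.05 → R0 = 13.21
x·lx·mx: 0, 0.99, 7.12, 15.48, 13.8, 0.25 → Σ = 37.64
T = 37.64 / 13.21 = 2.849357… → 2.849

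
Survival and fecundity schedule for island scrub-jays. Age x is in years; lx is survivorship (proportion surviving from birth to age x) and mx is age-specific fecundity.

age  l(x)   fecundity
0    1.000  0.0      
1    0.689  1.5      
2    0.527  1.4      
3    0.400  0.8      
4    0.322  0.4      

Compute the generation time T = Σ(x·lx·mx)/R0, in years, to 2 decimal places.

lx·mx: 0, 1.0335, 0.7378, 0.32, 0.1288 → R0 = 2.2201
x·lx·mx: 0, 1.0335, 1.4756, 0.96, 0.5152 → Σ = 3.9843
T = 3.9843 / 2.2201 = 1.794649… → 1.79

1.79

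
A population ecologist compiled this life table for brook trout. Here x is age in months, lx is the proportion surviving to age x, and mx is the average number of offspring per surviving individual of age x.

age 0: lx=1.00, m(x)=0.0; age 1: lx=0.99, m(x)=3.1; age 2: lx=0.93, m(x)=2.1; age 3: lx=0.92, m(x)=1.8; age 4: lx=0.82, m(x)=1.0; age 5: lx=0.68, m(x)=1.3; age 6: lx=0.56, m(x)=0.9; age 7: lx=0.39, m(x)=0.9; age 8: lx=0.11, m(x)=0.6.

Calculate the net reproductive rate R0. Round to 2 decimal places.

9.30

lx·mx by age: 0, 3.069, 1.953, 1.656, 0.82, 0.884, 0.504, 0.351, 0.066
R0 = Σ lx·mx = 9.303 → 9.30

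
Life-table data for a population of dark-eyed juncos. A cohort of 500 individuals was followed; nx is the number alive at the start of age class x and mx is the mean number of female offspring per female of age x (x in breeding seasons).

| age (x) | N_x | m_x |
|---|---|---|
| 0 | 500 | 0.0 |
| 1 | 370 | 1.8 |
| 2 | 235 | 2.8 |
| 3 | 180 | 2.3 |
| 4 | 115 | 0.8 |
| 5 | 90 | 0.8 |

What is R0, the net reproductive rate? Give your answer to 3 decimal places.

3.804

lx = nx/n0 = nx/500: 1, 0.74, 0.47, 0.36, 0.23, 0.18
lx·mx by age: 0, 1.332, 1.316, 0.828, 0.184, 0.144
R0 = Σ lx·mx = 3.804 → 3.804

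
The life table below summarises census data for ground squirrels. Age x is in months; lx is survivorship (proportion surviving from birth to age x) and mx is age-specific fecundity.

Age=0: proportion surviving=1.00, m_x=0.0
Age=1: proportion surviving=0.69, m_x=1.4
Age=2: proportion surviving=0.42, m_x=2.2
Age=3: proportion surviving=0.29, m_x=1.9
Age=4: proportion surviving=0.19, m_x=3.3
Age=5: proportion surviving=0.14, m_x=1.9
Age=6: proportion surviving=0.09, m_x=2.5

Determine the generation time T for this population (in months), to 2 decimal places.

lx·mx: 0, 0.966, 0.924, 0.551, 0.627, 0.266, 0.225 → R0 = 3.559
x·lx·mx: 0, 0.966, 1.848, 1.653, 2.508, 1.33, 1.35 → Σ = 9.655
T = 9.655 / 3.559 = 2.712841… → 2.71

2.71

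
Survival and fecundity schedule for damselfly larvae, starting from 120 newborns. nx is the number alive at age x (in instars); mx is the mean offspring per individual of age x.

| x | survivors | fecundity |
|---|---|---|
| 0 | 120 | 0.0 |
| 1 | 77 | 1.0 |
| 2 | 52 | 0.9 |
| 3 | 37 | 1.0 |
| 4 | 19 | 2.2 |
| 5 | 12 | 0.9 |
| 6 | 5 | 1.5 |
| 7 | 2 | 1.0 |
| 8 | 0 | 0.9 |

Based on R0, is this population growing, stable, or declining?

growing

lx = nx/n0 = nx/120: 1, 0.64167…, 0.43333…, 0.30833…, 0.15833…, 0.1, 0.04167…, 0.01667…, 0
R0 = Σ lx·mx = 0 + 0.641667… + 0.39… + 0.308333… + 0.348333… + 0.09 + 0.0625… + 0.016667… + 0 = 1.8575…
R0 > 1, so the population is growing.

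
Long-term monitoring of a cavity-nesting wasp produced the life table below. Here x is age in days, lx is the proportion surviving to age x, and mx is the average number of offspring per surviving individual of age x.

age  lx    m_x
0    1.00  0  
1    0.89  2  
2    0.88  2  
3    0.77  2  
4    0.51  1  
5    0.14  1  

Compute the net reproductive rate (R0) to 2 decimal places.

lx·mx by age: 0, 1.78, 1.76, 1.54, 0.51, 0.14
R0 = Σ lx·mx = 5.73 → 5.73

5.73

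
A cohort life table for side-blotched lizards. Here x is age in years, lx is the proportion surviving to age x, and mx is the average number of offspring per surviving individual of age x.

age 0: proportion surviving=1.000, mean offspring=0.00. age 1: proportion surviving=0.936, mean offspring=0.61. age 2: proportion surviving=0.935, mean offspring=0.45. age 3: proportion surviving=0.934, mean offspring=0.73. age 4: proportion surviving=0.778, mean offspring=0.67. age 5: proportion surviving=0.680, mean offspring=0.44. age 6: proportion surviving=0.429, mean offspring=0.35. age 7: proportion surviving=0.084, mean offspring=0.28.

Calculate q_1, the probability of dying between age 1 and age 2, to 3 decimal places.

q_1 = (l_1 − l_2) / l_1 = (0.936 − 0.935) / 0.936
     = 0.001 / 0.936 = 0.001068… → 0.001

0.001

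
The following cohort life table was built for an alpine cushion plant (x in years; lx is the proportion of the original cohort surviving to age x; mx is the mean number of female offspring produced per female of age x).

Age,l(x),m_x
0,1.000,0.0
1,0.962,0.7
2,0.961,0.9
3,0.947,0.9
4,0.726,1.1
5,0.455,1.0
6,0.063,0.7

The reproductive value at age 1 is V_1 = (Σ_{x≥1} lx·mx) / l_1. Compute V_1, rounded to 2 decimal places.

lx·mx for x ≥ 1: 0.6734, 0.8649, 0.8523, 0.7986, 0.455, 0.0441 → sum = 3.6883
V_1 = 3.6883 / l_1 = 3.6883 / 0.962 = 3.833992… → 3.83

3.83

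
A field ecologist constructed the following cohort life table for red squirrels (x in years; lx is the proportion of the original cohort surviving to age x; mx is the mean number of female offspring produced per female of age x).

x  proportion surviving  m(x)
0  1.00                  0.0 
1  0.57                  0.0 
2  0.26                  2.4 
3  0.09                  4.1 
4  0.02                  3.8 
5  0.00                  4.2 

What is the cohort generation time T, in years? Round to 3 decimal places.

2.487

lx·mx: 0, 0, 0.624, 0.369, 0.076, 0 → R0 = 1.069
x·lx·mx: 0, 0, 1.248, 1.107, 0.304, 0 → Σ = 2.659
T = 2.659 / 1.069 = 2.487371… → 2.487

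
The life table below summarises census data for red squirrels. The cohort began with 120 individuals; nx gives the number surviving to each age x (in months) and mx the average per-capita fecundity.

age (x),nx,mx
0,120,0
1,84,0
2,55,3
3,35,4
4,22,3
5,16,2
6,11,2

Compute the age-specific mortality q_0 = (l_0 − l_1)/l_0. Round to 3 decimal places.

lx = nx/n0 = nx/120: 1, 0.7, 0.45833…, 0.29167…, 0.18333…, 0.13333…, 0.09167…
q_0 = (l_0 − l_1) / l_0 = (1 − 0.7) / 1
     = 0.3 / 1 = 0.3 → 0.300

0.300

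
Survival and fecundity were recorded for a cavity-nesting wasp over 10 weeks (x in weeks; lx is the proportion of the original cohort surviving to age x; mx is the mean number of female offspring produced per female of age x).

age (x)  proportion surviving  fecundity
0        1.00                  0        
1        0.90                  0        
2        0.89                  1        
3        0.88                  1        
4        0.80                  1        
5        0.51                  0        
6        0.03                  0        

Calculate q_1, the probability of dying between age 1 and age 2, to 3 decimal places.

q_1 = (l_1 − l_2) / l_1 = (0.9 − 0.89) / 0.9
     = 0.01 / 0.9 = 0.011111… → 0.011

0.011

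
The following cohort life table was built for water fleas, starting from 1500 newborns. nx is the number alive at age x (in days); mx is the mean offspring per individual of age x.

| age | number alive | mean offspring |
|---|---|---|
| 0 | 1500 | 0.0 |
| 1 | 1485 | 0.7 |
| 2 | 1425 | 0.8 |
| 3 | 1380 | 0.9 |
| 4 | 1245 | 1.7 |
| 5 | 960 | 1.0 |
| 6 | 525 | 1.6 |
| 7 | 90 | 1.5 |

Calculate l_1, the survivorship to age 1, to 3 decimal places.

l_1 = n_1/n_0 = 1485/1500 = 0.99 → 0.990

0.990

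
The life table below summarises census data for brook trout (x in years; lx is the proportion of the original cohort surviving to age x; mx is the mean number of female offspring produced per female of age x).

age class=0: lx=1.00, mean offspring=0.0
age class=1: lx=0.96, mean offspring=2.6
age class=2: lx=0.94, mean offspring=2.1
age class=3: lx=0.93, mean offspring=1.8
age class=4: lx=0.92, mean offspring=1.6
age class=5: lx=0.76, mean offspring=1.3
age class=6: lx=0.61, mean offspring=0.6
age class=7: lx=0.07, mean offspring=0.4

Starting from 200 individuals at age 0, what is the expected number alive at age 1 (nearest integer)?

192

Expected survivors = N0 · l_1 = 200 × 0.96 = 192 → 192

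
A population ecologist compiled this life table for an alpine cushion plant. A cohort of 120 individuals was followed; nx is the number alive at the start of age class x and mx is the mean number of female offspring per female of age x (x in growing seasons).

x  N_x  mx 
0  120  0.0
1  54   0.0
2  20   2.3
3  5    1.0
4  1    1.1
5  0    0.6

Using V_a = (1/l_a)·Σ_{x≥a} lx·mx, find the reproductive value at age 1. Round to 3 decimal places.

lx = nx/n0 = nx/120: 1, 0.45, 0.16667…, 0.04167…, 0.00833…, 0
lx·mx for x ≥ 1: 0, 0.383333…, 0.041667…, 0.009167…, 0 → sum = 0.434167…
V_1 = 0.434167… / l_1 = 0.434167… / 0.45 = 0.964815… → 0.965

0.965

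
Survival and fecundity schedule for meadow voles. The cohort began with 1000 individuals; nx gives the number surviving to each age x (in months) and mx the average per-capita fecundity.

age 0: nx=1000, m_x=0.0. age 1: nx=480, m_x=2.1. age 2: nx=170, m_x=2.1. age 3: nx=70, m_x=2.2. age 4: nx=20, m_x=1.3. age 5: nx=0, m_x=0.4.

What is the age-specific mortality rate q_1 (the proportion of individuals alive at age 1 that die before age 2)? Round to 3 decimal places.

lx = nx/n0 = nx/1000: 1, 0.48, 0.17, 0.07, 0.02, 0
q_1 = (l_1 − l_2) / l_1 = (0.48 − 0.17) / 0.48
     = 0.31 / 0.48 = 0.645833… → 0.646

0.646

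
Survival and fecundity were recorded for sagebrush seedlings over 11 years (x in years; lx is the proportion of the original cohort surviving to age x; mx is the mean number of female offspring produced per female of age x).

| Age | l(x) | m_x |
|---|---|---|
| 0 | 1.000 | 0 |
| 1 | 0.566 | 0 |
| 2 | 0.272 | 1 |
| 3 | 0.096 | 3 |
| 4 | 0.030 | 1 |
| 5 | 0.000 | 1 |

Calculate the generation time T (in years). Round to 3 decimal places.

lx·mx: 0, 0, 0.272, 0.288, 0.03, 0 → R0 = 0.59
x·lx·mx: 0, 0, 0.544, 0.864, 0.12, 0 → Σ = 1.528
T = 1.528 / 0.59 = 2.589831… → 2.590

2.590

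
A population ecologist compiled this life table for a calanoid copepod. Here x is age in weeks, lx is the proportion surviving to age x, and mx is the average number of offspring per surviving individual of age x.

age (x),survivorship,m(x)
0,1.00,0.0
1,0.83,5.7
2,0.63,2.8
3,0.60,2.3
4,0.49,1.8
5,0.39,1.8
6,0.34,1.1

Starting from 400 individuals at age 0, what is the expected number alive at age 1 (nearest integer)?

Expected survivors = N0 · l_1 = 400 × 0.83 = 332 → 332

332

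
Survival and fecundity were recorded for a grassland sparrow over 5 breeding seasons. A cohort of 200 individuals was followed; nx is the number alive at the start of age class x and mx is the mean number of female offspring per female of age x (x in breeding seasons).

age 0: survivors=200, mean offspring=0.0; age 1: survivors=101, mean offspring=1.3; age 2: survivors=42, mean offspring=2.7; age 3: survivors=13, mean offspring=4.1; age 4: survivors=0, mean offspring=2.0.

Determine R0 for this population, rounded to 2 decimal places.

lx = nx/n0 = nx/200: 1, 0.505, 0.21, 0.065, 0
lx·mx by age: 0, 0.6565, 0.567, 0.2665, 0
R0 = Σ lx·mx = 1.49 → 1.49

1.49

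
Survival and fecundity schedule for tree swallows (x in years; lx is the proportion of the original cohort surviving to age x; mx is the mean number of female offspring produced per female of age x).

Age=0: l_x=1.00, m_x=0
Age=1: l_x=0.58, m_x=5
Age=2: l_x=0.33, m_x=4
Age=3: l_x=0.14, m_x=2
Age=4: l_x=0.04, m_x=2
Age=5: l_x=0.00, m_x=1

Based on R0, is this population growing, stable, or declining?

R0 = Σ lx·mx = 0 + 2.9 + 1.32 + 0.28 + 0.08 + 0 = 4.58
R0 > 1, so the population is growing.

growing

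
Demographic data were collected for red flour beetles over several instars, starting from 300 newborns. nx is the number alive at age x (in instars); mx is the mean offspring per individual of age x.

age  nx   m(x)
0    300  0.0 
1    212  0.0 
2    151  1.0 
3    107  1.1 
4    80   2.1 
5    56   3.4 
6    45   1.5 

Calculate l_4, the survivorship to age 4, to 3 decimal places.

l_4 = n_4/n_0 = 80/300 = 0.266667… → 0.267

0.267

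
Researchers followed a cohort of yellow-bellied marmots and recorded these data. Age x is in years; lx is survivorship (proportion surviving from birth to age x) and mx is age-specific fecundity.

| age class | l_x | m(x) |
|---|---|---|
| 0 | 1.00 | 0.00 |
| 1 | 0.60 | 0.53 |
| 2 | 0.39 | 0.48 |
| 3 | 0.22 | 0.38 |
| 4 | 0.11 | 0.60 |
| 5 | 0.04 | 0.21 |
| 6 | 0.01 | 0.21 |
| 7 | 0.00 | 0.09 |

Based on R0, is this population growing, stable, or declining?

R0 = Σ lx·mx = 0 + 0.318 + 0.1872 + 0.0836 + 0.066 + 0.0084 + 0.0021 + 0 = 0.6653
R0 < 1, so the population is declining.

declining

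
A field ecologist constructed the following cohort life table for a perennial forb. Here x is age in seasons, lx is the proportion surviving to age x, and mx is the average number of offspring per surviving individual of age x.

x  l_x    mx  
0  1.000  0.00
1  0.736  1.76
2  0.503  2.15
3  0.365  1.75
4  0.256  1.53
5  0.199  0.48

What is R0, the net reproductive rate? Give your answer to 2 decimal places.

lx·mx by age: 0, 1.29536, 1.08145, 0.63875, 0.39168, 0.09552
R0 = Σ lx·mx = 3.50276 → 3.50

3.50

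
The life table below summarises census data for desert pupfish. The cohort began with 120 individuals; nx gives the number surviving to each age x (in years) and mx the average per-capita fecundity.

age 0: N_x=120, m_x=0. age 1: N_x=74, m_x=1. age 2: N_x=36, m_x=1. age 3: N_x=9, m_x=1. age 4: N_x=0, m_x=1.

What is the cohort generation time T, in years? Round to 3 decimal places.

1.454

lx = nx/n0 = nx/120: 1, 0.61667…, 0.3, 0.075, 0
lx·mx: 0, 0.616667…, 0.3, 0.075, 0 → R0 = 0.991667…
x·lx·mx: 0, 0.616667…, 0.6, 0.225, 0 → Σ = 1.441667…
T = 1.441667… / 0.991667… = 1.453782… → 1.454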